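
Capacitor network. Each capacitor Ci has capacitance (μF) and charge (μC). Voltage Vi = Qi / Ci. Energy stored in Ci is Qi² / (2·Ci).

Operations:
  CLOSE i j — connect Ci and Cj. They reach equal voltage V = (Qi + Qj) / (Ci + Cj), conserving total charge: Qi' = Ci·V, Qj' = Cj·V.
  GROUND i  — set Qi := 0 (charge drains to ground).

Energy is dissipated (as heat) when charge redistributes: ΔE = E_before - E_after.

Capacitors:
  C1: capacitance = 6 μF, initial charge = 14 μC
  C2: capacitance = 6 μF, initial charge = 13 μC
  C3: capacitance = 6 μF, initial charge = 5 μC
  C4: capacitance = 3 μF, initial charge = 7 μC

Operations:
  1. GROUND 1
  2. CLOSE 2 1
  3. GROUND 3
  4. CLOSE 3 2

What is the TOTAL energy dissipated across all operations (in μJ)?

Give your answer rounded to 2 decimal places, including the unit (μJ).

Answer: 27.22 μJ

Derivation:
Initial: C1(6μF, Q=14μC, V=2.33V), C2(6μF, Q=13μC, V=2.17V), C3(6μF, Q=5μC, V=0.83V), C4(3μF, Q=7μC, V=2.33V)
Op 1: GROUND 1: Q1=0; energy lost=16.333
Op 2: CLOSE 2-1: Q_total=13.00, C_total=12.00, V=1.08; Q2=6.50, Q1=6.50; dissipated=7.042
Op 3: GROUND 3: Q3=0; energy lost=2.083
Op 4: CLOSE 3-2: Q_total=6.50, C_total=12.00, V=0.54; Q3=3.25, Q2=3.25; dissipated=1.760
Total dissipated: 27.219 μJ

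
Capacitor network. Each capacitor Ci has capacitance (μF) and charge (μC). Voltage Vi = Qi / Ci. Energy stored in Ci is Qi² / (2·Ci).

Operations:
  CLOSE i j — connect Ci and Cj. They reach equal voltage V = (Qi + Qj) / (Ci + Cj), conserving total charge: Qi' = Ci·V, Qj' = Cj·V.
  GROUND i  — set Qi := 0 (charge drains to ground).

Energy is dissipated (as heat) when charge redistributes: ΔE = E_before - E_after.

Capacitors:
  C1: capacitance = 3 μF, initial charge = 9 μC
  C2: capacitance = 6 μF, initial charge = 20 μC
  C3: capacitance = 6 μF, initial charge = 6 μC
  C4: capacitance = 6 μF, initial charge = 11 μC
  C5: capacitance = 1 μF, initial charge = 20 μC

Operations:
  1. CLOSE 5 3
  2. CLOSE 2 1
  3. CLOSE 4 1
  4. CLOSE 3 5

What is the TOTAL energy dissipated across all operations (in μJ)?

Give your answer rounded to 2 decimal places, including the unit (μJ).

Initial: C1(3μF, Q=9μC, V=3.00V), C2(6μF, Q=20μC, V=3.33V), C3(6μF, Q=6μC, V=1.00V), C4(6μF, Q=11μC, V=1.83V), C5(1μF, Q=20μC, V=20.00V)
Op 1: CLOSE 5-3: Q_total=26.00, C_total=7.00, V=3.71; Q5=3.71, Q3=22.29; dissipated=154.714
Op 2: CLOSE 2-1: Q_total=29.00, C_total=9.00, V=3.22; Q2=19.33, Q1=9.67; dissipated=0.111
Op 3: CLOSE 4-1: Q_total=20.67, C_total=9.00, V=2.30; Q4=13.78, Q1=6.89; dissipated=1.929
Op 4: CLOSE 3-5: Q_total=26.00, C_total=7.00, V=3.71; Q3=22.29, Q5=3.71; dissipated=0.000
Total dissipated: 156.754 μJ

Answer: 156.75 μJ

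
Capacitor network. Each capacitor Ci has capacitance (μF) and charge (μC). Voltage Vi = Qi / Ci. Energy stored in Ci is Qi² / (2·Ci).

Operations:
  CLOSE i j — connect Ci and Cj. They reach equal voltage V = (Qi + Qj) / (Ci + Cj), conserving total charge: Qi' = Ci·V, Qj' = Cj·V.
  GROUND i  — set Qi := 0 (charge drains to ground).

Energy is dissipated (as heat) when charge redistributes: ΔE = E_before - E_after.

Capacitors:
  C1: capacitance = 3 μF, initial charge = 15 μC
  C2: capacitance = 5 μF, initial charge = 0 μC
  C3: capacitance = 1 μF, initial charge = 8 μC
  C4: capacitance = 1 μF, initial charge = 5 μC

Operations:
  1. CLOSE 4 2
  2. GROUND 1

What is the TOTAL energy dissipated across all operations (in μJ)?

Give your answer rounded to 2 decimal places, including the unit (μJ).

Initial: C1(3μF, Q=15μC, V=5.00V), C2(5μF, Q=0μC, V=0.00V), C3(1μF, Q=8μC, V=8.00V), C4(1μF, Q=5μC, V=5.00V)
Op 1: CLOSE 4-2: Q_total=5.00, C_total=6.00, V=0.83; Q4=0.83, Q2=4.17; dissipated=10.417
Op 2: GROUND 1: Q1=0; energy lost=37.500
Total dissipated: 47.917 μJ

Answer: 47.92 μJ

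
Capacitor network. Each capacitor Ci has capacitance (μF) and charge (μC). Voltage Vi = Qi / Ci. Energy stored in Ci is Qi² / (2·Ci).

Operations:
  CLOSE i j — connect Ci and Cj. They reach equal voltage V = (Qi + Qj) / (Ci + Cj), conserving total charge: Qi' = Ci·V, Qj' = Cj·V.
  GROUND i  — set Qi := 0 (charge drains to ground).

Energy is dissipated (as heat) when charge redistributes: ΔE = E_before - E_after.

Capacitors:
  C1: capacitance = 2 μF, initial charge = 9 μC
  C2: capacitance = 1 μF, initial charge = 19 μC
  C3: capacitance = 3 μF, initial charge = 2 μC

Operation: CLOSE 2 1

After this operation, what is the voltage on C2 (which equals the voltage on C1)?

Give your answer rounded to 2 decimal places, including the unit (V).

Answer: 9.33 V

Derivation:
Initial: C1(2μF, Q=9μC, V=4.50V), C2(1μF, Q=19μC, V=19.00V), C3(3μF, Q=2μC, V=0.67V)
Op 1: CLOSE 2-1: Q_total=28.00, C_total=3.00, V=9.33; Q2=9.33, Q1=18.67; dissipated=70.083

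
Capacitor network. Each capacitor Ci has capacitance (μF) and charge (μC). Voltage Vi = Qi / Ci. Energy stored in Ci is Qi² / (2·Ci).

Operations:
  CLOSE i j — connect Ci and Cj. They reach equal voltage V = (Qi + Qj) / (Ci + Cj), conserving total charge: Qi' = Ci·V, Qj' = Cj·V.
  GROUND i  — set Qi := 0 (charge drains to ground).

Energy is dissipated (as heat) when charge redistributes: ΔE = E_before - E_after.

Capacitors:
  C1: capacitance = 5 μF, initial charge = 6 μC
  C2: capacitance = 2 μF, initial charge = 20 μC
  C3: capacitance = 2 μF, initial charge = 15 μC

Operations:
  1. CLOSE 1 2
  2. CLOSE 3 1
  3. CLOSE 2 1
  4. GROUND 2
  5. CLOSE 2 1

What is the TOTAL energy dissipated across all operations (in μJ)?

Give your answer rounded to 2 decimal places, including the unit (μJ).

Answer: 100.90 μJ

Derivation:
Initial: C1(5μF, Q=6μC, V=1.20V), C2(2μF, Q=20μC, V=10.00V), C3(2μF, Q=15μC, V=7.50V)
Op 1: CLOSE 1-2: Q_total=26.00, C_total=7.00, V=3.71; Q1=18.57, Q2=7.43; dissipated=55.314
Op 2: CLOSE 3-1: Q_total=33.57, C_total=7.00, V=4.80; Q3=9.59, Q1=23.98; dissipated=10.237
Op 3: CLOSE 2-1: Q_total=31.41, C_total=7.00, V=4.49; Q2=8.97, Q1=22.43; dissipated=0.836
Op 4: GROUND 2: Q2=0; energy lost=20.132
Op 5: CLOSE 2-1: Q_total=22.43, C_total=7.00, V=3.20; Q2=6.41, Q1=16.02; dissipated=14.380
Total dissipated: 100.899 μJ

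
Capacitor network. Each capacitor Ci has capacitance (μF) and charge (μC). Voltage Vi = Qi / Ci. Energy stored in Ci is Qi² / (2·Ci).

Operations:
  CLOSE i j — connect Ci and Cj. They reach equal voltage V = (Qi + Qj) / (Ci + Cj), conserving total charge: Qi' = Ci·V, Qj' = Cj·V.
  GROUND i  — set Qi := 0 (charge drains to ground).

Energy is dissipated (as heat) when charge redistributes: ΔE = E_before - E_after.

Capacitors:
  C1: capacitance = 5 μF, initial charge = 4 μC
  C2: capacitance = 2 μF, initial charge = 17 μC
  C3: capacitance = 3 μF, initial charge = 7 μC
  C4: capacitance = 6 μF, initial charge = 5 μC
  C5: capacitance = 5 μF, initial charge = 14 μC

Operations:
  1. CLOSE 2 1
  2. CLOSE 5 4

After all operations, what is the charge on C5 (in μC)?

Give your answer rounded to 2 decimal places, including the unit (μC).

Answer: 8.64 μC

Derivation:
Initial: C1(5μF, Q=4μC, V=0.80V), C2(2μF, Q=17μC, V=8.50V), C3(3μF, Q=7μC, V=2.33V), C4(6μF, Q=5μC, V=0.83V), C5(5μF, Q=14μC, V=2.80V)
Op 1: CLOSE 2-1: Q_total=21.00, C_total=7.00, V=3.00; Q2=6.00, Q1=15.00; dissipated=42.350
Op 2: CLOSE 5-4: Q_total=19.00, C_total=11.00, V=1.73; Q5=8.64, Q4=10.36; dissipated=5.274
Final charges: Q1=15.00, Q2=6.00, Q3=7.00, Q4=10.36, Q5=8.64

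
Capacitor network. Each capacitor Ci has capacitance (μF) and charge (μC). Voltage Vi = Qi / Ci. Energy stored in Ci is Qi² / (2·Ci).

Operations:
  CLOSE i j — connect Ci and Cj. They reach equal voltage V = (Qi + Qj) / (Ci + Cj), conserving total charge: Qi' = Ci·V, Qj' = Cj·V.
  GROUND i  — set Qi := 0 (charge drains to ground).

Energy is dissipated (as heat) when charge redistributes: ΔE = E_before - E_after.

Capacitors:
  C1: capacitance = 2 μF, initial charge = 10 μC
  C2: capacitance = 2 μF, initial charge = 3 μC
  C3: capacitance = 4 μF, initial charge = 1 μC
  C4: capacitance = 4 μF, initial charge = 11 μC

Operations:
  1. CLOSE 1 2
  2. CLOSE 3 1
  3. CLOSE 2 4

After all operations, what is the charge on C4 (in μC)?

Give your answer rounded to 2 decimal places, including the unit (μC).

Answer: 11.67 μC

Derivation:
Initial: C1(2μF, Q=10μC, V=5.00V), C2(2μF, Q=3μC, V=1.50V), C3(4μF, Q=1μC, V=0.25V), C4(4μF, Q=11μC, V=2.75V)
Op 1: CLOSE 1-2: Q_total=13.00, C_total=4.00, V=3.25; Q1=6.50, Q2=6.50; dissipated=6.125
Op 2: CLOSE 3-1: Q_total=7.50, C_total=6.00, V=1.25; Q3=5.00, Q1=2.50; dissipated=6.000
Op 3: CLOSE 2-4: Q_total=17.50, C_total=6.00, V=2.92; Q2=5.83, Q4=11.67; dissipated=0.167
Final charges: Q1=2.50, Q2=5.83, Q3=5.00, Q4=11.67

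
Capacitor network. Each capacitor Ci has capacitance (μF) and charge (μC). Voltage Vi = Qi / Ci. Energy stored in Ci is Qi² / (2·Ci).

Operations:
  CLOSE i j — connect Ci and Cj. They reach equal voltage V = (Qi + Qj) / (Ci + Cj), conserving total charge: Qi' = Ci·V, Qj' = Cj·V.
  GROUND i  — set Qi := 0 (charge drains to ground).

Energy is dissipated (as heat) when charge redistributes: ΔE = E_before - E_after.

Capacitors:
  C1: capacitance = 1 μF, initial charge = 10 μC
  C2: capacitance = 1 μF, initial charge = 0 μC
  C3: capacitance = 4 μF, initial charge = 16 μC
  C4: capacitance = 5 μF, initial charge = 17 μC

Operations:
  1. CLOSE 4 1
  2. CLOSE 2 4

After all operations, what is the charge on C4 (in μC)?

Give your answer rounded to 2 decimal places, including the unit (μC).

Initial: C1(1μF, Q=10μC, V=10.00V), C2(1μF, Q=0μC, V=0.00V), C3(4μF, Q=16μC, V=4.00V), C4(5μF, Q=17μC, V=3.40V)
Op 1: CLOSE 4-1: Q_total=27.00, C_total=6.00, V=4.50; Q4=22.50, Q1=4.50; dissipated=18.150
Op 2: CLOSE 2-4: Q_total=22.50, C_total=6.00, V=3.75; Q2=3.75, Q4=18.75; dissipated=8.438
Final charges: Q1=4.50, Q2=3.75, Q3=16.00, Q4=18.75

Answer: 18.75 μC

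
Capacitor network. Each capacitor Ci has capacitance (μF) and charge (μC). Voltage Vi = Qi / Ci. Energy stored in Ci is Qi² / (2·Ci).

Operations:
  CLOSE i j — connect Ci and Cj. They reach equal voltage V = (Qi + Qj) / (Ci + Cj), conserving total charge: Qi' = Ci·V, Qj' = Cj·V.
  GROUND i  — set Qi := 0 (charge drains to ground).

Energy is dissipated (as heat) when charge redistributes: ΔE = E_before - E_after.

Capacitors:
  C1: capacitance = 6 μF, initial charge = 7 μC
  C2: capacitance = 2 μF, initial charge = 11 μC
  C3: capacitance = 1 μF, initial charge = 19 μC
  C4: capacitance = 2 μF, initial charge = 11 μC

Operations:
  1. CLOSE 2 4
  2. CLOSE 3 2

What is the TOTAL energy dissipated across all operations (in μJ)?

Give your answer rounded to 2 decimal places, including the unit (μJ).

Answer: 60.75 μJ

Derivation:
Initial: C1(6μF, Q=7μC, V=1.17V), C2(2μF, Q=11μC, V=5.50V), C3(1μF, Q=19μC, V=19.00V), C4(2μF, Q=11μC, V=5.50V)
Op 1: CLOSE 2-4: Q_total=22.00, C_total=4.00, V=5.50; Q2=11.00, Q4=11.00; dissipated=0.000
Op 2: CLOSE 3-2: Q_total=30.00, C_total=3.00, V=10.00; Q3=10.00, Q2=20.00; dissipated=60.750
Total dissipated: 60.750 μJ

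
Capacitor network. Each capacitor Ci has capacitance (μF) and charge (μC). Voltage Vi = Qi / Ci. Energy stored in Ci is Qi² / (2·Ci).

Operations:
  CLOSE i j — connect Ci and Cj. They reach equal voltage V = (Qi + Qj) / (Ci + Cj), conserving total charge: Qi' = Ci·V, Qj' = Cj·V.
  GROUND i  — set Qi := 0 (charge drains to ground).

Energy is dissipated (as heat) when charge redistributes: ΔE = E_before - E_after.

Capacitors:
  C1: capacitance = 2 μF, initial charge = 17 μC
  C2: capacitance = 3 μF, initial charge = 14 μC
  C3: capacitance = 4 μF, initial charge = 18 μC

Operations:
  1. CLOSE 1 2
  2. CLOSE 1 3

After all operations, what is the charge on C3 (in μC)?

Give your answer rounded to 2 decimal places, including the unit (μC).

Answer: 20.27 μC

Derivation:
Initial: C1(2μF, Q=17μC, V=8.50V), C2(3μF, Q=14μC, V=4.67V), C3(4μF, Q=18μC, V=4.50V)
Op 1: CLOSE 1-2: Q_total=31.00, C_total=5.00, V=6.20; Q1=12.40, Q2=18.60; dissipated=8.817
Op 2: CLOSE 1-3: Q_total=30.40, C_total=6.00, V=5.07; Q1=10.13, Q3=20.27; dissipated=1.927
Final charges: Q1=10.13, Q2=18.60, Q3=20.27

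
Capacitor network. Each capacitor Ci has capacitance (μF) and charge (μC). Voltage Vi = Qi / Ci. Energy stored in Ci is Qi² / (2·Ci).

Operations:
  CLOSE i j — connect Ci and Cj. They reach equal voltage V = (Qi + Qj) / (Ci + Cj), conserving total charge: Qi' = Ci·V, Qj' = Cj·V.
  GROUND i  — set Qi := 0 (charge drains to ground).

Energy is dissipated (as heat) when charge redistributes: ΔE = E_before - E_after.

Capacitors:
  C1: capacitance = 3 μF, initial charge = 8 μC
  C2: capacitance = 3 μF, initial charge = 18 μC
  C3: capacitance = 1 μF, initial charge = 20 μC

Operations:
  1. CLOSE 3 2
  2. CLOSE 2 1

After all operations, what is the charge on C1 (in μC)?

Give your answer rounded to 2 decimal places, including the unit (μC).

Answer: 18.25 μC

Derivation:
Initial: C1(3μF, Q=8μC, V=2.67V), C2(3μF, Q=18μC, V=6.00V), C3(1μF, Q=20μC, V=20.00V)
Op 1: CLOSE 3-2: Q_total=38.00, C_total=4.00, V=9.50; Q3=9.50, Q2=28.50; dissipated=73.500
Op 2: CLOSE 2-1: Q_total=36.50, C_total=6.00, V=6.08; Q2=18.25, Q1=18.25; dissipated=35.021
Final charges: Q1=18.25, Q2=18.25, Q3=9.50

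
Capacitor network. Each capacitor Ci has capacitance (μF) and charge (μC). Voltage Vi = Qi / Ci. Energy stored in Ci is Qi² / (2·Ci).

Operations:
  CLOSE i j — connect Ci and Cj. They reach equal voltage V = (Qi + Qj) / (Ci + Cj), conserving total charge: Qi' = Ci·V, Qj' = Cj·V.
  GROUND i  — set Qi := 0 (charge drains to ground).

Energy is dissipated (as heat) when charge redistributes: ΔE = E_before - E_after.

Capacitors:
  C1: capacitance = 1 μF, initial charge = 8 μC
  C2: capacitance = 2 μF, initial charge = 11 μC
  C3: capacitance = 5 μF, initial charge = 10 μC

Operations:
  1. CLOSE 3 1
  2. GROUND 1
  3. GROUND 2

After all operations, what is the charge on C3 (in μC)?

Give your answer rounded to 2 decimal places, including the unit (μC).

Answer: 15.00 μC

Derivation:
Initial: C1(1μF, Q=8μC, V=8.00V), C2(2μF, Q=11μC, V=5.50V), C3(5μF, Q=10μC, V=2.00V)
Op 1: CLOSE 3-1: Q_total=18.00, C_total=6.00, V=3.00; Q3=15.00, Q1=3.00; dissipated=15.000
Op 2: GROUND 1: Q1=0; energy lost=4.500
Op 3: GROUND 2: Q2=0; energy lost=30.250
Final charges: Q1=0.00, Q2=0.00, Q3=15.00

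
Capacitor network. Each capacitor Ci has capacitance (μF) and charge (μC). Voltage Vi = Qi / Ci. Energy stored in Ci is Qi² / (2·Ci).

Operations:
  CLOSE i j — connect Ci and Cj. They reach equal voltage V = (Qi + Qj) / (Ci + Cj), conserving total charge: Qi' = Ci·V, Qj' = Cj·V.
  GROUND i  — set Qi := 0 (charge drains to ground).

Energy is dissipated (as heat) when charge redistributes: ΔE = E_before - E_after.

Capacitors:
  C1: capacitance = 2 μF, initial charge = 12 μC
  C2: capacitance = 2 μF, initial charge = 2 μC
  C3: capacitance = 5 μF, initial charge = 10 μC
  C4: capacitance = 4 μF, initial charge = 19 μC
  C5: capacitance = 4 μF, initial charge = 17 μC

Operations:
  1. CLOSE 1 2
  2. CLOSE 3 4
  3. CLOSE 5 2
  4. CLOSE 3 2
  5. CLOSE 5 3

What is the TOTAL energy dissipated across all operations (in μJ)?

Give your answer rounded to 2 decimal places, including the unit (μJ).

Answer: 22.05 μJ

Derivation:
Initial: C1(2μF, Q=12μC, V=6.00V), C2(2μF, Q=2μC, V=1.00V), C3(5μF, Q=10μC, V=2.00V), C4(4μF, Q=19μC, V=4.75V), C5(4μF, Q=17μC, V=4.25V)
Op 1: CLOSE 1-2: Q_total=14.00, C_total=4.00, V=3.50; Q1=7.00, Q2=7.00; dissipated=12.500
Op 2: CLOSE 3-4: Q_total=29.00, C_total=9.00, V=3.22; Q3=16.11, Q4=12.89; dissipated=8.403
Op 3: CLOSE 5-2: Q_total=24.00, C_total=6.00, V=4.00; Q5=16.00, Q2=8.00; dissipated=0.375
Op 4: CLOSE 3-2: Q_total=24.11, C_total=7.00, V=3.44; Q3=17.22, Q2=6.89; dissipated=0.432
Op 5: CLOSE 5-3: Q_total=33.22, C_total=9.00, V=3.69; Q5=14.77, Q3=18.46; dissipated=0.343
Total dissipated: 22.053 μJ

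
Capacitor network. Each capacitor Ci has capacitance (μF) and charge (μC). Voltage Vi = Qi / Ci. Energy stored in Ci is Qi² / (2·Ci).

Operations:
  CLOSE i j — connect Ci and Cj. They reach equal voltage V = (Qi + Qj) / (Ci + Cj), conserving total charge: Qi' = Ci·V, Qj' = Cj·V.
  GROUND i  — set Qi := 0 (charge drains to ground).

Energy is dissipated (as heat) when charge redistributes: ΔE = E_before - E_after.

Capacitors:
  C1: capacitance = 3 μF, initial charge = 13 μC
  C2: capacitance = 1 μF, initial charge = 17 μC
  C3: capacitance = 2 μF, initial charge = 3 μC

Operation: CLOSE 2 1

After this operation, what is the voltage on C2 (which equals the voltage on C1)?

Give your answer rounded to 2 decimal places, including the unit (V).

Answer: 7.50 V

Derivation:
Initial: C1(3μF, Q=13μC, V=4.33V), C2(1μF, Q=17μC, V=17.00V), C3(2μF, Q=3μC, V=1.50V)
Op 1: CLOSE 2-1: Q_total=30.00, C_total=4.00, V=7.50; Q2=7.50, Q1=22.50; dissipated=60.167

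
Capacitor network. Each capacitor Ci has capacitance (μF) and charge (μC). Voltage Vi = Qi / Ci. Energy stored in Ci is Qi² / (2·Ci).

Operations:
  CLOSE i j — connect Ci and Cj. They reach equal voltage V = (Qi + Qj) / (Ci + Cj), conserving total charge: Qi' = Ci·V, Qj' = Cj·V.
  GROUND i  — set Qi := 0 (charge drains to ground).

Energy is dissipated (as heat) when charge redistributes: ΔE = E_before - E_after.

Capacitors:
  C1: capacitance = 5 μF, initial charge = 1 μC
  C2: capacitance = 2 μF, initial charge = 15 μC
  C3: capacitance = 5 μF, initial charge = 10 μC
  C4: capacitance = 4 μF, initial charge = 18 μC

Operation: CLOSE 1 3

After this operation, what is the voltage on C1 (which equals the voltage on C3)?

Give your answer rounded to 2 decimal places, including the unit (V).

Answer: 1.10 V

Derivation:
Initial: C1(5μF, Q=1μC, V=0.20V), C2(2μF, Q=15μC, V=7.50V), C3(5μF, Q=10μC, V=2.00V), C4(4μF, Q=18μC, V=4.50V)
Op 1: CLOSE 1-3: Q_total=11.00, C_total=10.00, V=1.10; Q1=5.50, Q3=5.50; dissipated=4.050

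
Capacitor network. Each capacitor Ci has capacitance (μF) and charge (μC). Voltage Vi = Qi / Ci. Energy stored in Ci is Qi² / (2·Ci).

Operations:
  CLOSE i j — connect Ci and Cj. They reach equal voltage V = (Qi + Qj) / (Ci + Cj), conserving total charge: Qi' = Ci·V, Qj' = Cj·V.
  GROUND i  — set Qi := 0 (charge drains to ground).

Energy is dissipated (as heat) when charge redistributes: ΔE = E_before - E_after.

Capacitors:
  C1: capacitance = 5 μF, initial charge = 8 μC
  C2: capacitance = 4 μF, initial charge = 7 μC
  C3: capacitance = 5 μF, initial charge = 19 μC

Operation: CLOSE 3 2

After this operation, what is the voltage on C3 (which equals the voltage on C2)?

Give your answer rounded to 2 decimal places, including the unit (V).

Initial: C1(5μF, Q=8μC, V=1.60V), C2(4μF, Q=7μC, V=1.75V), C3(5μF, Q=19μC, V=3.80V)
Op 1: CLOSE 3-2: Q_total=26.00, C_total=9.00, V=2.89; Q3=14.44, Q2=11.56; dissipated=4.669

Answer: 2.89 V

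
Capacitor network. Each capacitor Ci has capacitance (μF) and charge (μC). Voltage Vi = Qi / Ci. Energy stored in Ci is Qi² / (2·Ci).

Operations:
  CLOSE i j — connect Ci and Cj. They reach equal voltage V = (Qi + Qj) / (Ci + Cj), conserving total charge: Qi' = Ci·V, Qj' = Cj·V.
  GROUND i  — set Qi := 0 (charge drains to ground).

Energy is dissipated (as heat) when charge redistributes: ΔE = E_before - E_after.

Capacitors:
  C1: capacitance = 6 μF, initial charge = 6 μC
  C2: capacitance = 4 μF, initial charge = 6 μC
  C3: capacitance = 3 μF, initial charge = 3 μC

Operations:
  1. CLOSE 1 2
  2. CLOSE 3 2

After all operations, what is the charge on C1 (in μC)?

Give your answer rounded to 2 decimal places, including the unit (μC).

Answer: 7.20 μC

Derivation:
Initial: C1(6μF, Q=6μC, V=1.00V), C2(4μF, Q=6μC, V=1.50V), C3(3μF, Q=3μC, V=1.00V)
Op 1: CLOSE 1-2: Q_total=12.00, C_total=10.00, V=1.20; Q1=7.20, Q2=4.80; dissipated=0.300
Op 2: CLOSE 3-2: Q_total=7.80, C_total=7.00, V=1.11; Q3=3.34, Q2=4.46; dissipated=0.034
Final charges: Q1=7.20, Q2=4.46, Q3=3.34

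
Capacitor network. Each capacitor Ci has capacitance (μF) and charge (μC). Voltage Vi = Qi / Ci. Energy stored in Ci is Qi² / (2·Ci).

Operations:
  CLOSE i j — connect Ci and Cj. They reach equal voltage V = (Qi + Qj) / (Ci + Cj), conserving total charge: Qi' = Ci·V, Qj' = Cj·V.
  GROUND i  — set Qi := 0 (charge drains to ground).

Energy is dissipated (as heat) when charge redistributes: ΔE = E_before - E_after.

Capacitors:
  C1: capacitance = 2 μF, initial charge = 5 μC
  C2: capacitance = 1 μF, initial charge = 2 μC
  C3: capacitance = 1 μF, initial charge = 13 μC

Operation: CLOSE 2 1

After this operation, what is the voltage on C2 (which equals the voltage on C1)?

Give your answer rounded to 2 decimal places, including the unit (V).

Initial: C1(2μF, Q=5μC, V=2.50V), C2(1μF, Q=2μC, V=2.00V), C3(1μF, Q=13μC, V=13.00V)
Op 1: CLOSE 2-1: Q_total=7.00, C_total=3.00, V=2.33; Q2=2.33, Q1=4.67; dissipated=0.083

Answer: 2.33 V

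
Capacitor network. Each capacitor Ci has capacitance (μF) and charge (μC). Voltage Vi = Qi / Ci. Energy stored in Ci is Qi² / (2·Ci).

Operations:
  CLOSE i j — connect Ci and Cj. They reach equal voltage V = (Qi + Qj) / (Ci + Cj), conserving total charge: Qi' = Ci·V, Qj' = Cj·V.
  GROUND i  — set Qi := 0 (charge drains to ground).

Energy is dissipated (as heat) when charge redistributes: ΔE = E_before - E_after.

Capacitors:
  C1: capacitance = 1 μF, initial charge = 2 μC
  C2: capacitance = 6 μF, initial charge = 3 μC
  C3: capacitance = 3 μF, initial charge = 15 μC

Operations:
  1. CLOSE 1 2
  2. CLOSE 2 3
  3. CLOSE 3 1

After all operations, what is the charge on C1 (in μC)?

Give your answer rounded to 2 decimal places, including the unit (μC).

Initial: C1(1μF, Q=2μC, V=2.00V), C2(6μF, Q=3μC, V=0.50V), C3(3μF, Q=15μC, V=5.00V)
Op 1: CLOSE 1-2: Q_total=5.00, C_total=7.00, V=0.71; Q1=0.71, Q2=4.29; dissipated=0.964
Op 2: CLOSE 2-3: Q_total=19.29, C_total=9.00, V=2.14; Q2=12.86, Q3=6.43; dissipated=18.367
Op 3: CLOSE 3-1: Q_total=7.14, C_total=4.00, V=1.79; Q3=5.36, Q1=1.79; dissipated=0.765
Final charges: Q1=1.79, Q2=12.86, Q3=5.36

Answer: 1.79 μC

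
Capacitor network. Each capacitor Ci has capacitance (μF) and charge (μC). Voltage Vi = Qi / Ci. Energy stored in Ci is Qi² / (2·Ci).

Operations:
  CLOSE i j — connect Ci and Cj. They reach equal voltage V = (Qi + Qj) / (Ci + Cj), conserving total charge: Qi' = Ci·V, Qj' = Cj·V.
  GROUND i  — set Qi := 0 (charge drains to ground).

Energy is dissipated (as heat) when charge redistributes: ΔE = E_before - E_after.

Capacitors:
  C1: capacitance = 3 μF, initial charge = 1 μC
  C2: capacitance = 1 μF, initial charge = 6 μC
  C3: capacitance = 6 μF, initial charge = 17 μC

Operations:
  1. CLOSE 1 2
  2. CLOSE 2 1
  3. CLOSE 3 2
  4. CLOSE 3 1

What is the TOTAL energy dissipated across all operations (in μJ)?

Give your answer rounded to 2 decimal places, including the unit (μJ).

Answer: 13.41 μJ

Derivation:
Initial: C1(3μF, Q=1μC, V=0.33V), C2(1μF, Q=6μC, V=6.00V), C3(6μF, Q=17μC, V=2.83V)
Op 1: CLOSE 1-2: Q_total=7.00, C_total=4.00, V=1.75; Q1=5.25, Q2=1.75; dissipated=12.042
Op 2: CLOSE 2-1: Q_total=7.00, C_total=4.00, V=1.75; Q2=1.75, Q1=5.25; dissipated=0.000
Op 3: CLOSE 3-2: Q_total=18.75, C_total=7.00, V=2.68; Q3=16.07, Q2=2.68; dissipated=0.503
Op 4: CLOSE 3-1: Q_total=21.32, C_total=9.00, V=2.37; Q3=14.21, Q1=7.11; dissipated=0.862
Total dissipated: 13.407 μJ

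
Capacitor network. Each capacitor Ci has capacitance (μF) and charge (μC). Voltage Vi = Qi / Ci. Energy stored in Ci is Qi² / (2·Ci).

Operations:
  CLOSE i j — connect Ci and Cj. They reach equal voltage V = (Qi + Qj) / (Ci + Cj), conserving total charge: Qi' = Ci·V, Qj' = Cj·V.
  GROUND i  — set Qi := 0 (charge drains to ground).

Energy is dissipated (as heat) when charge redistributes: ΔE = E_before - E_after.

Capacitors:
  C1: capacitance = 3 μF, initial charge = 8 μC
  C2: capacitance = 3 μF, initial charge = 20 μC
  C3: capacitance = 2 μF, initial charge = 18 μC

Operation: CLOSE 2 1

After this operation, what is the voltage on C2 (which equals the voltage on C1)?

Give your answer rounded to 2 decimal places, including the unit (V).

Answer: 4.67 V

Derivation:
Initial: C1(3μF, Q=8μC, V=2.67V), C2(3μF, Q=20μC, V=6.67V), C3(2μF, Q=18μC, V=9.00V)
Op 1: CLOSE 2-1: Q_total=28.00, C_total=6.00, V=4.67; Q2=14.00, Q1=14.00; dissipated=12.000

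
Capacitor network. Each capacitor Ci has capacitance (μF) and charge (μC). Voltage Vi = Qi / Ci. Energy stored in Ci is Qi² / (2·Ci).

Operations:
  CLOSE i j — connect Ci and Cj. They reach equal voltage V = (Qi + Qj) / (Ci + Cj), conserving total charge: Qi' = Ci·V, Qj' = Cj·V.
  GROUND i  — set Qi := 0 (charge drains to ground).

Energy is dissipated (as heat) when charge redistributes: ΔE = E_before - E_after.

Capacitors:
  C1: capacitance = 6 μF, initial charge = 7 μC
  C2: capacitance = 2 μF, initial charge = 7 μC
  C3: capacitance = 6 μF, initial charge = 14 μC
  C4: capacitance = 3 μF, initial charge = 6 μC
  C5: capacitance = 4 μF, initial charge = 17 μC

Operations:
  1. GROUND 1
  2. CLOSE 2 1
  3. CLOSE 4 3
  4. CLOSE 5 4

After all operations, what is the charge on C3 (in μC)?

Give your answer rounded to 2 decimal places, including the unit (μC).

Answer: 13.33 μC

Derivation:
Initial: C1(6μF, Q=7μC, V=1.17V), C2(2μF, Q=7μC, V=3.50V), C3(6μF, Q=14μC, V=2.33V), C4(3μF, Q=6μC, V=2.00V), C5(4μF, Q=17μC, V=4.25V)
Op 1: GROUND 1: Q1=0; energy lost=4.083
Op 2: CLOSE 2-1: Q_total=7.00, C_total=8.00, V=0.88; Q2=1.75, Q1=5.25; dissipated=9.188
Op 3: CLOSE 4-3: Q_total=20.00, C_total=9.00, V=2.22; Q4=6.67, Q3=13.33; dissipated=0.111
Op 4: CLOSE 5-4: Q_total=23.67, C_total=7.00, V=3.38; Q5=13.52, Q4=10.14; dissipated=3.524
Final charges: Q1=5.25, Q2=1.75, Q3=13.33, Q4=10.14, Q5=13.52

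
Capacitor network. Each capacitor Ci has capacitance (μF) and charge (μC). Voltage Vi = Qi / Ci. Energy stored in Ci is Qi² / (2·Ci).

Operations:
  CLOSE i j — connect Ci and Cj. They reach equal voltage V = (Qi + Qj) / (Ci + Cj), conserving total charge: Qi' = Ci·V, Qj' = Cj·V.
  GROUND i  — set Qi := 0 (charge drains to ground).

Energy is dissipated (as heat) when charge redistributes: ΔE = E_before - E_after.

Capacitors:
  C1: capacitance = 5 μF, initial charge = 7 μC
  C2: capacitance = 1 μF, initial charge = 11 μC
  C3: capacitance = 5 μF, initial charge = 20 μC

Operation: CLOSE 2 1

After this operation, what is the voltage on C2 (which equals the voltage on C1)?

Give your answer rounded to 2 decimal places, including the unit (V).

Initial: C1(5μF, Q=7μC, V=1.40V), C2(1μF, Q=11μC, V=11.00V), C3(5μF, Q=20μC, V=4.00V)
Op 1: CLOSE 2-1: Q_total=18.00, C_total=6.00, V=3.00; Q2=3.00, Q1=15.00; dissipated=38.400

Answer: 3.00 V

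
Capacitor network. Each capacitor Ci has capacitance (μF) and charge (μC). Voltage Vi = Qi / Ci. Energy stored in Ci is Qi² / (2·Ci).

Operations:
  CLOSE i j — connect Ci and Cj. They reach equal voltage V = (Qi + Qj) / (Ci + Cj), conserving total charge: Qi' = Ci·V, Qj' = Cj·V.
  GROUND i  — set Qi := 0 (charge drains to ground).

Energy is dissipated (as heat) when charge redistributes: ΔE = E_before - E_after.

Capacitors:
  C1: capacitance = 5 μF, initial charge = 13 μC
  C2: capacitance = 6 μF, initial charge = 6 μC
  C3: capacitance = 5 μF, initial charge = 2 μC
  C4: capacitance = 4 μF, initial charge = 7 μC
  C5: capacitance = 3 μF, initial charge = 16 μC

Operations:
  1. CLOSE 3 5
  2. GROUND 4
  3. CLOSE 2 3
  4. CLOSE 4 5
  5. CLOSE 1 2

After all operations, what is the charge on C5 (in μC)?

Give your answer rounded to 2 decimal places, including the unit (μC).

Answer: 2.89 μC

Derivation:
Initial: C1(5μF, Q=13μC, V=2.60V), C2(6μF, Q=6μC, V=1.00V), C3(5μF, Q=2μC, V=0.40V), C4(4μF, Q=7μC, V=1.75V), C5(3μF, Q=16μC, V=5.33V)
Op 1: CLOSE 3-5: Q_total=18.00, C_total=8.00, V=2.25; Q3=11.25, Q5=6.75; dissipated=22.817
Op 2: GROUND 4: Q4=0; energy lost=6.125
Op 3: CLOSE 2-3: Q_total=17.25, C_total=11.00, V=1.57; Q2=9.41, Q3=7.84; dissipated=2.131
Op 4: CLOSE 4-5: Q_total=6.75, C_total=7.00, V=0.96; Q4=3.86, Q5=2.89; dissipated=4.339
Op 5: CLOSE 1-2: Q_total=22.41, C_total=11.00, V=2.04; Q1=10.19, Q2=12.22; dissipated=1.452
Final charges: Q1=10.19, Q2=12.22, Q3=7.84, Q4=3.86, Q5=2.89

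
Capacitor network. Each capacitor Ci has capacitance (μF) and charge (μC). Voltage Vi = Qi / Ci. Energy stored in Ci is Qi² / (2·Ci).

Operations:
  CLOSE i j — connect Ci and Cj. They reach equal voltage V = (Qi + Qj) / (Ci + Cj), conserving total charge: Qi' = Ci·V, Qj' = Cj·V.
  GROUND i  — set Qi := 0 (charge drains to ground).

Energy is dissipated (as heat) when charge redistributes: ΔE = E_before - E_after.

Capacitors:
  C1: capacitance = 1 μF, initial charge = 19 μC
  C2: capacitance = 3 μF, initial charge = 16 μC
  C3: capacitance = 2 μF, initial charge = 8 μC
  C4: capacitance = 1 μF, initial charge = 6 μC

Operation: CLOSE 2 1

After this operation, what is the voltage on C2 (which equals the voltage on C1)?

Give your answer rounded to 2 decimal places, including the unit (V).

Initial: C1(1μF, Q=19μC, V=19.00V), C2(3μF, Q=16μC, V=5.33V), C3(2μF, Q=8μC, V=4.00V), C4(1μF, Q=6μC, V=6.00V)
Op 1: CLOSE 2-1: Q_total=35.00, C_total=4.00, V=8.75; Q2=26.25, Q1=8.75; dissipated=70.042

Answer: 8.75 V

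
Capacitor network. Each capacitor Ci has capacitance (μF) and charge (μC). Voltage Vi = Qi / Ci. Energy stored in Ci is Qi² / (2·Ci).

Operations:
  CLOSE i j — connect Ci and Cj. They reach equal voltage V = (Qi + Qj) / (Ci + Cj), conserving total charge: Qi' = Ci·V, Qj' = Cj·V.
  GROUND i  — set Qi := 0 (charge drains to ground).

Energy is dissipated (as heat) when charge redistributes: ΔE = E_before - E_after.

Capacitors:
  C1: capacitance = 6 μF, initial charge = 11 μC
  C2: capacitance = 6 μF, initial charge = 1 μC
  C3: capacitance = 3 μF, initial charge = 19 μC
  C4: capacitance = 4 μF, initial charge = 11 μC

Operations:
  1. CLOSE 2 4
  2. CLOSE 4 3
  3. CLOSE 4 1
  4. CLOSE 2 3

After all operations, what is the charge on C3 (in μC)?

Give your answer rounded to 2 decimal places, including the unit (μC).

Initial: C1(6μF, Q=11μC, V=1.83V), C2(6μF, Q=1μC, V=0.17V), C3(3μF, Q=19μC, V=6.33V), C4(4μF, Q=11μC, V=2.75V)
Op 1: CLOSE 2-4: Q_total=12.00, C_total=10.00, V=1.20; Q2=7.20, Q4=4.80; dissipated=8.008
Op 2: CLOSE 4-3: Q_total=23.80, C_total=7.00, V=3.40; Q4=13.60, Q3=10.20; dissipated=22.587
Op 3: CLOSE 4-1: Q_total=24.60, C_total=10.00, V=2.46; Q4=9.84, Q1=14.76; dissipated=2.945
Op 4: CLOSE 2-3: Q_total=17.40, C_total=9.00, V=1.93; Q2=11.60, Q3=5.80; dissipated=4.840
Final charges: Q1=14.76, Q2=11.60, Q3=5.80, Q4=9.84

Answer: 5.80 μC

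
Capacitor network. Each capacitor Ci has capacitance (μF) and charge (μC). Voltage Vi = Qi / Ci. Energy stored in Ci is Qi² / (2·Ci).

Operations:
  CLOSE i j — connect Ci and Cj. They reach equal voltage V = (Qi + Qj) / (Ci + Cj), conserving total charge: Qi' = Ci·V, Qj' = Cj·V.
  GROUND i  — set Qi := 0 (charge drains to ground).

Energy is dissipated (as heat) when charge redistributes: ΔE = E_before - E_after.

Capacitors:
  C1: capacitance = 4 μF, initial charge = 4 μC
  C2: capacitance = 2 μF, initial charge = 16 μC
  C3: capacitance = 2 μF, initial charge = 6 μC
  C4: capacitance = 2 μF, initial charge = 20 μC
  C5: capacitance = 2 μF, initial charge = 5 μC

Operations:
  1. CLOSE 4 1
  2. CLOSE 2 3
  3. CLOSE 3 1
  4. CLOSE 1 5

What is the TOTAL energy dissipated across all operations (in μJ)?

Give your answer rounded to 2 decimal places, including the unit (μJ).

Answer: 70.67 μJ

Derivation:
Initial: C1(4μF, Q=4μC, V=1.00V), C2(2μF, Q=16μC, V=8.00V), C3(2μF, Q=6μC, V=3.00V), C4(2μF, Q=20μC, V=10.00V), C5(2μF, Q=5μC, V=2.50V)
Op 1: CLOSE 4-1: Q_total=24.00, C_total=6.00, V=4.00; Q4=8.00, Q1=16.00; dissipated=54.000
Op 2: CLOSE 2-3: Q_total=22.00, C_total=4.00, V=5.50; Q2=11.00, Q3=11.00; dissipated=12.500
Op 3: CLOSE 3-1: Q_total=27.00, C_total=6.00, V=4.50; Q3=9.00, Q1=18.00; dissipated=1.500
Op 4: CLOSE 1-5: Q_total=23.00, C_total=6.00, V=3.83; Q1=15.33, Q5=7.67; dissipated=2.667
Total dissipated: 70.667 μJ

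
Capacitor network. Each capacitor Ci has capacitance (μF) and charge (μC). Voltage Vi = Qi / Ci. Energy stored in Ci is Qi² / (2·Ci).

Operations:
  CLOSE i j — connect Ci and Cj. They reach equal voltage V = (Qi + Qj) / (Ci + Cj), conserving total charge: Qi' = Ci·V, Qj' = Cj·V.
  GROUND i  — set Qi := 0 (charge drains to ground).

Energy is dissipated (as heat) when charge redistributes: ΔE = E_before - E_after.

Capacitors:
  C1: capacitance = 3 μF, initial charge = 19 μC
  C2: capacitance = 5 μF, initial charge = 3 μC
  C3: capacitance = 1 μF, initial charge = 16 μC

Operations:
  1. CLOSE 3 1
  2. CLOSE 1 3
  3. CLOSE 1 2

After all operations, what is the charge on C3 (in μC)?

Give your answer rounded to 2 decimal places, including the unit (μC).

Answer: 8.75 μC

Derivation:
Initial: C1(3μF, Q=19μC, V=6.33V), C2(5μF, Q=3μC, V=0.60V), C3(1μF, Q=16μC, V=16.00V)
Op 1: CLOSE 3-1: Q_total=35.00, C_total=4.00, V=8.75; Q3=8.75, Q1=26.25; dissipated=35.042
Op 2: CLOSE 1-3: Q_total=35.00, C_total=4.00, V=8.75; Q1=26.25, Q3=8.75; dissipated=0.000
Op 3: CLOSE 1-2: Q_total=29.25, C_total=8.00, V=3.66; Q1=10.97, Q2=18.28; dissipated=62.271
Final charges: Q1=10.97, Q2=18.28, Q3=8.75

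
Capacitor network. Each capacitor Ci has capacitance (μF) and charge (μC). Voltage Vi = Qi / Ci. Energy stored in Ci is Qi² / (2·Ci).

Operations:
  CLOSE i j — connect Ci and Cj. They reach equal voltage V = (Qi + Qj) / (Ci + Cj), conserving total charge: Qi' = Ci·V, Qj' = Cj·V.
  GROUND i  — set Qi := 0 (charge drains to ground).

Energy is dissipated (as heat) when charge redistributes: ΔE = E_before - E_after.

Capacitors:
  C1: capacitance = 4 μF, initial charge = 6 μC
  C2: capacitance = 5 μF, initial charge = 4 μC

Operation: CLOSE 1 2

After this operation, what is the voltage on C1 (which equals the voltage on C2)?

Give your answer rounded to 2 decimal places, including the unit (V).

Initial: C1(4μF, Q=6μC, V=1.50V), C2(5μF, Q=4μC, V=0.80V)
Op 1: CLOSE 1-2: Q_total=10.00, C_total=9.00, V=1.11; Q1=4.44, Q2=5.56; dissipated=0.544

Answer: 1.11 V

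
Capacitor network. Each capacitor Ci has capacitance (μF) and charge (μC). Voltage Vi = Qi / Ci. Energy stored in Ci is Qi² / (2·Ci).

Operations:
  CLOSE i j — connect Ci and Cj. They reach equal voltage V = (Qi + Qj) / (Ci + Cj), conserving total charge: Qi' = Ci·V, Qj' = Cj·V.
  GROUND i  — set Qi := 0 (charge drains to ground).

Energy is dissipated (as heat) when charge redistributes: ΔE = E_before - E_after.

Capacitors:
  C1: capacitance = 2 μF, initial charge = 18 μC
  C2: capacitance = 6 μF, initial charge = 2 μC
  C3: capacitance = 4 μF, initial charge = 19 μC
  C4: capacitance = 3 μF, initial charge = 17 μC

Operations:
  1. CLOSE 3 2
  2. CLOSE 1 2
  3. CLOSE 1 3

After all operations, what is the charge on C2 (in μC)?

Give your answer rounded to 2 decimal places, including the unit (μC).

Answer: 22.95 μC

Derivation:
Initial: C1(2μF, Q=18μC, V=9.00V), C2(6μF, Q=2μC, V=0.33V), C3(4μF, Q=19μC, V=4.75V), C4(3μF, Q=17μC, V=5.67V)
Op 1: CLOSE 3-2: Q_total=21.00, C_total=10.00, V=2.10; Q3=8.40, Q2=12.60; dissipated=23.408
Op 2: CLOSE 1-2: Q_total=30.60, C_total=8.00, V=3.83; Q1=7.65, Q2=22.95; dissipated=35.708
Op 3: CLOSE 1-3: Q_total=16.05, C_total=6.00, V=2.67; Q1=5.35, Q3=10.70; dissipated=1.984
Final charges: Q1=5.35, Q2=22.95, Q3=10.70, Q4=17.00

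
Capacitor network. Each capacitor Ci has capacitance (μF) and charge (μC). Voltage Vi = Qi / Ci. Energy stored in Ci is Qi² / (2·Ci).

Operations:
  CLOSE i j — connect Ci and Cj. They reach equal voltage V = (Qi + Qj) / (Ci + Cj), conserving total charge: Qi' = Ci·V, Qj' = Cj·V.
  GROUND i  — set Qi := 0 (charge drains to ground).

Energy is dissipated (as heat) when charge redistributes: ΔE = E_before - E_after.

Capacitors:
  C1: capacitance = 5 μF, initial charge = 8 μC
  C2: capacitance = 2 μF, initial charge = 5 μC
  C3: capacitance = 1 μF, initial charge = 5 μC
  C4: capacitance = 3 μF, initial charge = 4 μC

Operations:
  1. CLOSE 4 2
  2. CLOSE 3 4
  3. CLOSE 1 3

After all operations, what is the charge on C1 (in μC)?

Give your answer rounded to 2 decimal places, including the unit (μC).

Answer: 8.83 μC

Derivation:
Initial: C1(5μF, Q=8μC, V=1.60V), C2(2μF, Q=5μC, V=2.50V), C3(1μF, Q=5μC, V=5.00V), C4(3μF, Q=4μC, V=1.33V)
Op 1: CLOSE 4-2: Q_total=9.00, C_total=5.00, V=1.80; Q4=5.40, Q2=3.60; dissipated=0.817
Op 2: CLOSE 3-4: Q_total=10.40, C_total=4.00, V=2.60; Q3=2.60, Q4=7.80; dissipated=3.840
Op 3: CLOSE 1-3: Q_total=10.60, C_total=6.00, V=1.77; Q1=8.83, Q3=1.77; dissipated=0.417
Final charges: Q1=8.83, Q2=3.60, Q3=1.77, Q4=7.80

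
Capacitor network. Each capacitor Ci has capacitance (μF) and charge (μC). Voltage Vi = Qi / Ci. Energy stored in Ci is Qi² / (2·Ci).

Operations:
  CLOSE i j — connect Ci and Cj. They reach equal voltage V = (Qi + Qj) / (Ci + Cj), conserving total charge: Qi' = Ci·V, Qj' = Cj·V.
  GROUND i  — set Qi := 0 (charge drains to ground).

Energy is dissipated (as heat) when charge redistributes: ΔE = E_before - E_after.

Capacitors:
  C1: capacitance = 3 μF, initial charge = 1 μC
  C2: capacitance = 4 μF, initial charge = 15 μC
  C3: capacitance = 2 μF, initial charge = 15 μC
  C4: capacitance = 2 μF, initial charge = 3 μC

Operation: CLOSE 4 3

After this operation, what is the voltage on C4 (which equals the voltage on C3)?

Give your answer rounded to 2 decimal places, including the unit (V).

Answer: 4.50 V

Derivation:
Initial: C1(3μF, Q=1μC, V=0.33V), C2(4μF, Q=15μC, V=3.75V), C3(2μF, Q=15μC, V=7.50V), C4(2μF, Q=3μC, V=1.50V)
Op 1: CLOSE 4-3: Q_total=18.00, C_total=4.00, V=4.50; Q4=9.00, Q3=9.00; dissipated=18.000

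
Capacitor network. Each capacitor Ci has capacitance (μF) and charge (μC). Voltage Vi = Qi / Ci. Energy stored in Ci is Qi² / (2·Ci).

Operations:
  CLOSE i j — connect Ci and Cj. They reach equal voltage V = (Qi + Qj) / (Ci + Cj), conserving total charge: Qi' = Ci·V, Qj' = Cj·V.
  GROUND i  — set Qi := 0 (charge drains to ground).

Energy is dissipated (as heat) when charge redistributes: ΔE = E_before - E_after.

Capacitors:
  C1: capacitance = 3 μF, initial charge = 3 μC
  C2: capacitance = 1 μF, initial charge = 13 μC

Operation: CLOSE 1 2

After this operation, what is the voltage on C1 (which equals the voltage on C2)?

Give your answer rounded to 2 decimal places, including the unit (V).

Answer: 4.00 V

Derivation:
Initial: C1(3μF, Q=3μC, V=1.00V), C2(1μF, Q=13μC, V=13.00V)
Op 1: CLOSE 1-2: Q_total=16.00, C_total=4.00, V=4.00; Q1=12.00, Q2=4.00; dissipated=54.000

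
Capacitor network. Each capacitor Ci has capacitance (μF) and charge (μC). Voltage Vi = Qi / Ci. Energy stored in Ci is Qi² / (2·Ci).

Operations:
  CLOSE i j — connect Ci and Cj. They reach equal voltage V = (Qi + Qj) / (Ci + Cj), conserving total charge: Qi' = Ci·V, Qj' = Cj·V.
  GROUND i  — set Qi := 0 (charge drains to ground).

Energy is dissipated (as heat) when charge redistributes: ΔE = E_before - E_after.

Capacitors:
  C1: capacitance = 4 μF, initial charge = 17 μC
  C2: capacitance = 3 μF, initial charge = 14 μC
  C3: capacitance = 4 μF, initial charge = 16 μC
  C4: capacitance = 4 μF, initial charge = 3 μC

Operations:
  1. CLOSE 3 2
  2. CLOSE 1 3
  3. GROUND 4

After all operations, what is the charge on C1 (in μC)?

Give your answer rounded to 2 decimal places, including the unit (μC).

Initial: C1(4μF, Q=17μC, V=4.25V), C2(3μF, Q=14μC, V=4.67V), C3(4μF, Q=16μC, V=4.00V), C4(4μF, Q=3μC, V=0.75V)
Op 1: CLOSE 3-2: Q_total=30.00, C_total=7.00, V=4.29; Q3=17.14, Q2=12.86; dissipated=0.381
Op 2: CLOSE 1-3: Q_total=34.14, C_total=8.00, V=4.27; Q1=17.07, Q3=17.07; dissipated=0.001
Op 3: GROUND 4: Q4=0; energy lost=1.125
Final charges: Q1=17.07, Q2=12.86, Q3=17.07, Q4=0.00

Answer: 17.07 μC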